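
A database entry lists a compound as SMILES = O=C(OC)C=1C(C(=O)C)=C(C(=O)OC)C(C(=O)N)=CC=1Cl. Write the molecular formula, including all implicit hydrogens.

C13H12ClNO6

Walk through each heavy atom and fill implicit hydrogens from standard valence (C 4, N 3, O 2, S 2, halogen 1):
  atom 1: O, bond orders sum to 2 (valence 2) → 0 H
  atom 2: C, bond orders sum to 4 (valence 4) → 0 H
  atom 3: O, bond orders sum to 2 (valence 2) → 0 H
  atom 4: C, bond orders sum to 1 (valence 4) → 3 H
  atom 5: C, bond orders sum to 4 (valence 4) → 0 H
  atom 6: C, bond orders sum to 4 (valence 4) → 0 H
  atom 7: C, bond orders sum to 4 (valence 4) → 0 H
  atom 8: O, bond orders sum to 2 (valence 2) → 0 H
  atom 9: C, bond orders sum to 1 (valence 4) → 3 H
  atom 10: C, bond orders sum to 4 (valence 4) → 0 H
  atom 11: C, bond orders sum to 4 (valence 4) → 0 H
  atom 12: O, bond orders sum to 2 (valence 2) → 0 H
  atom 13: O, bond orders sum to 2 (valence 2) → 0 H
  atom 14: C, bond orders sum to 1 (valence 4) → 3 H
  atom 15: C, bond orders sum to 4 (valence 4) → 0 H
  atom 16: C, bond orders sum to 4 (valence 4) → 0 H
  atom 17: O, bond orders sum to 2 (valence 2) → 0 H
  atom 18: N, bond orders sum to 1 (valence 3) → 2 H
  atom 19: C, bond orders sum to 3 (valence 4) → 1 H
  atom 20: C, bond orders sum to 4 (valence 4) → 0 H
  atom 21: Cl (halogen, monovalent) → 0 H
Totals → C:13, H:12, Cl:1, N:1, O:6.
In Hill order: C13H12ClNO6.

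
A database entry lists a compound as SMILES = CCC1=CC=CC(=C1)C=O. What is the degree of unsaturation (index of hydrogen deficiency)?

Molecular formula: C9H10O.
DoU = (2C + 2 + N − H − X) / 2, where X is the halogen count and O/S are ignored.
    = (2·9 + 2 + 0 − 10 − 0) / 2 = 10 / 2 = 5.

5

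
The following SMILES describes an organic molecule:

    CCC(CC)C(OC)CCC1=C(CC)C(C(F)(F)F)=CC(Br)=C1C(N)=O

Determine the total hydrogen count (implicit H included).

27

Walk through each heavy atom and fill implicit hydrogens from standard valence (C 4, N 3, O 2, S 2, halogen 1):
  atom 1: C, bond orders sum to 1 (valence 4) → 3 H
  atom 2: C, bond orders sum to 2 (valence 4) → 2 H
  atom 3: C, bond orders sum to 3 (valence 4) → 1 H
  atom 4: C, bond orders sum to 2 (valence 4) → 2 H
  atom 5: C, bond orders sum to 1 (valence 4) → 3 H
  atom 6: C, bond orders sum to 3 (valence 4) → 1 H
  atom 7: O, bond orders sum to 2 (valence 2) → 0 H
  atom 8: C, bond orders sum to 1 (valence 4) → 3 H
  atom 9: C, bond orders sum to 2 (valence 4) → 2 H
  atom 10: C, bond orders sum to 2 (valence 4) → 2 H
  atom 11: C, bond orders sum to 4 (valence 4) → 0 H
  atom 12: C, bond orders sum to 4 (valence 4) → 0 H
  atom 13: C, bond orders sum to 2 (valence 4) → 2 H
  atom 14: C, bond orders sum to 1 (valence 4) → 3 H
  atom 15: C, bond orders sum to 4 (valence 4) → 0 H
  atom 16: C, bond orders sum to 4 (valence 4) → 0 H
  atom 17: F (halogen, monovalent) → 0 H
  atom 18: F (halogen, monovalent) → 0 H
  atom 19: F (halogen, monovalent) → 0 H
  atom 20: C, bond orders sum to 3 (valence 4) → 1 H
  atom 21: C, bond orders sum to 4 (valence 4) → 0 H
  atom 22: Br (halogen, monovalent) → 0 H
  atom 23: C, bond orders sum to 4 (valence 4) → 0 H
  atom 24: C, bond orders sum to 4 (valence 4) → 0 H
  atom 25: N, bond orders sum to 1 (valence 3) → 2 H
  atom 26: O, bond orders sum to 2 (valence 2) → 0 H
Total hydrogens: 27.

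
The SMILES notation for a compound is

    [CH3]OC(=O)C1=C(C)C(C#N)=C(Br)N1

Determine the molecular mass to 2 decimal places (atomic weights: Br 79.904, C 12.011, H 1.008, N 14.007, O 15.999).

243.06 g/mol

First, the molecular formula is C8H7BrN2O2 (counting implicit H from valence).
  Br: 1 × 79.904 = 79.904
  C: 8 × 12.011 = 96.088
  H: 7 × 1.008 = 7.056
  N: 2 × 14.007 = 28.014
  O: 2 × 15.999 = 31.998
Sum: 1×79.904 + 8×12.011 + 7×1.008 + 2×14.007 + 2×15.999 = 243.060 → 243.06 g/mol.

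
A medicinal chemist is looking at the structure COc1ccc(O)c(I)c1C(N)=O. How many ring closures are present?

In SMILES, each pair of matching ring-closure digits denotes one ring-closing bond; the number of such bonds equals the number of independent rings.
Ring-closure bonds here: 1.

1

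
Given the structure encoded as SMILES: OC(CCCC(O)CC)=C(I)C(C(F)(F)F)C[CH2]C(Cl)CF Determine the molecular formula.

Walk through each heavy atom and fill implicit hydrogens from standard valence (C 4, N 3, O 2, S 2, halogen 1):
  atom 1: O, bond orders sum to 1 (valence 2) → 1 H
  atom 2: C, bond orders sum to 4 (valence 4) → 0 H
  atom 3: C, bond orders sum to 2 (valence 4) → 2 H
  atom 4: C, bond orders sum to 2 (valence 4) → 2 H
  atom 5: C, bond orders sum to 2 (valence 4) → 2 H
  atom 6: C, bond orders sum to 3 (valence 4) → 1 H
  atom 7: O, bond orders sum to 1 (valence 2) → 1 H
  atom 8: C, bond orders sum to 2 (valence 4) → 2 H
  atom 9: C, bond orders sum to 1 (valence 4) → 3 H
  atom 10: C, bond orders sum to 4 (valence 4) → 0 H
  atom 11: I (halogen, monovalent) → 0 H
  atom 12: C, bond orders sum to 3 (valence 4) → 1 H
  atom 13: C, bond orders sum to 4 (valence 4) → 0 H
  atom 14: F (halogen, monovalent) → 0 H
  atom 15: F (halogen, monovalent) → 0 H
  atom 16: F (halogen, monovalent) → 0 H
  atom 17: C, bond orders sum to 2 (valence 4) → 2 H
  atom 18: C with explicit H count 2
  atom 19: C, bond orders sum to 3 (valence 4) → 1 H
  atom 20: Cl (halogen, monovalent) → 0 H
  atom 21: C, bond orders sum to 2 (valence 4) → 2 H
  atom 22: F (halogen, monovalent) → 0 H
Totals → C:14, H:22, Cl:1, F:4, I:1, O:2.

C14H22ClF4IO2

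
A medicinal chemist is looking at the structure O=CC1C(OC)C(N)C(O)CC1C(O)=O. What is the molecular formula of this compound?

C9H15NO5

Walk through each heavy atom and fill implicit hydrogens from standard valence (C 4, N 3, O 2, S 2, halogen 1):
  atom 1: O, bond orders sum to 2 (valence 2) → 0 H
  atom 2: C, bond orders sum to 3 (valence 4) → 1 H
  atom 3: C, bond orders sum to 3 (valence 4) → 1 H
  atom 4: C, bond orders sum to 3 (valence 4) → 1 H
  atom 5: O, bond orders sum to 2 (valence 2) → 0 H
  atom 6: C, bond orders sum to 1 (valence 4) → 3 H
  atom 7: C, bond orders sum to 3 (valence 4) → 1 H
  atom 8: N, bond orders sum to 1 (valence 3) → 2 H
  atom 9: C, bond orders sum to 3 (valence 4) → 1 H
  atom 10: O, bond orders sum to 1 (valence 2) → 1 H
  atom 11: C, bond orders sum to 2 (valence 4) → 2 H
  atom 12: C, bond orders sum to 3 (valence 4) → 1 H
  atom 13: C, bond orders sum to 4 (valence 4) → 0 H
  atom 14: O, bond orders sum to 1 (valence 2) → 1 H
  atom 15: O, bond orders sum to 2 (valence 2) → 0 H
Totals → C:9, H:15, N:1, O:5.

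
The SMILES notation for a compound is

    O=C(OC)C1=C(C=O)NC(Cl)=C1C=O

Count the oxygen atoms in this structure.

Scan the SMILES for O atoms (remember two-letter symbols like Cl and Br are single atoms).
Oxygen count: 4.

4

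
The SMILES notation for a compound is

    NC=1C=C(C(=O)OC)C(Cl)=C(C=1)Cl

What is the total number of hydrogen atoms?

Walk through each heavy atom and fill implicit hydrogens from standard valence (C 4, N 3, O 2, S 2, halogen 1):
  atom 1: N, bond orders sum to 1 (valence 3) → 2 H
  atom 2: C, bond orders sum to 4 (valence 4) → 0 H
  atom 3: C, bond orders sum to 3 (valence 4) → 1 H
  atom 4: C, bond orders sum to 4 (valence 4) → 0 H
  atom 5: C, bond orders sum to 4 (valence 4) → 0 H
  atom 6: O, bond orders sum to 2 (valence 2) → 0 H
  atom 7: O, bond orders sum to 2 (valence 2) → 0 H
  atom 8: C, bond orders sum to 1 (valence 4) → 3 H
  atom 9: C, bond orders sum to 4 (valence 4) → 0 H
  atom 10: Cl (halogen, monovalent) → 0 H
  atom 11: C, bond orders sum to 4 (valence 4) → 0 H
  atom 12: C, bond orders sum to 3 (valence 4) → 1 H
  atom 13: Cl (halogen, monovalent) → 0 H
Total hydrogens: 7.

7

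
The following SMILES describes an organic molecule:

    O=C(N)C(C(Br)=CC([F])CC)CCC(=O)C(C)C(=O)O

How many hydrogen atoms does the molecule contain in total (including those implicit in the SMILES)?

19

Walk through each heavy atom and fill implicit hydrogens from standard valence (C 4, N 3, O 2, S 2, halogen 1):
  atom 1: O, bond orders sum to 2 (valence 2) → 0 H
  atom 2: C, bond orders sum to 4 (valence 4) → 0 H
  atom 3: N, bond orders sum to 1 (valence 3) → 2 H
  atom 4: C, bond orders sum to 3 (valence 4) → 1 H
  atom 5: C, bond orders sum to 4 (valence 4) → 0 H
  atom 6: Br (halogen, monovalent) → 0 H
  atom 7: C, bond orders sum to 3 (valence 4) → 1 H
  atom 8: C, bond orders sum to 3 (valence 4) → 1 H
  atom 9: F with explicit H count 0
  atom 10: C, bond orders sum to 2 (valence 4) → 2 H
  atom 11: C, bond orders sum to 1 (valence 4) → 3 H
  atom 12: C, bond orders sum to 2 (valence 4) → 2 H
  atom 13: C, bond orders sum to 2 (valence 4) → 2 H
  atom 14: C, bond orders sum to 4 (valence 4) → 0 H
  atom 15: O, bond orders sum to 2 (valence 2) → 0 H
  atom 16: C, bond orders sum to 3 (valence 4) → 1 H
  atom 17: C, bond orders sum to 1 (valence 4) → 3 H
  atom 18: C, bond orders sum to 4 (valence 4) → 0 H
  atom 19: O, bond orders sum to 2 (valence 2) → 0 H
  atom 20: O, bond orders sum to 1 (valence 2) → 1 H
Total hydrogens: 19.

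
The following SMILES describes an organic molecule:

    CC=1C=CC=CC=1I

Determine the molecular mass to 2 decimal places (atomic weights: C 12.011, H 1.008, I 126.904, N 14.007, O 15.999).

First, the molecular formula is C7H7I (counting implicit H from valence).
  C: 7 × 12.011 = 84.077
  H: 7 × 1.008 = 7.056
  I: 1 × 126.904 = 126.904
Sum: 7×12.011 + 7×1.008 + 1×126.904 = 218.037 → 218.04 g/mol.

218.04 g/mol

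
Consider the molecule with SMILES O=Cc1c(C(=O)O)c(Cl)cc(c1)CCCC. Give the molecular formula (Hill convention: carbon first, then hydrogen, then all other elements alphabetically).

Walk through each heavy atom and fill implicit hydrogens from standard valence (C 4, N 3, O 2, S 2, halogen 1); for lowercase aromatic atoms, an aromatic c carries 1 H when it has two neighbours and 0 H with three, and aromatic n carries 0 H:
  atom 1: O, bond orders sum to 2 (valence 2) → 0 H
  atom 2: C, bond orders sum to 3 (valence 4) → 1 H
  atom 3: aromatic c, 3 neighbours → 0 H
  atom 4: aromatic c, 3 neighbours → 0 H
  atom 5: C, bond orders sum to 4 (valence 4) → 0 H
  atom 6: O, bond orders sum to 2 (valence 2) → 0 H
  atom 7: O, bond orders sum to 1 (valence 2) → 1 H
  atom 8: aromatic c, 3 neighbours → 0 H
  atom 9: Cl (halogen, monovalent) → 0 H
  atom 10: aromatic c, 2 neighbours → 1 H
  atom 11: aromatic c, 3 neighbours → 0 H
  atom 12: aromatic c, 2 neighbours → 1 H
  atom 13: C, bond orders sum to 2 (valence 4) → 2 H
  atom 14: C, bond orders sum to 2 (valence 4) → 2 H
  atom 15: C, bond orders sum to 2 (valence 4) → 2 H
  atom 16: C, bond orders sum to 1 (valence 4) → 3 H
Totals → C:12, H:13, Cl:1, O:3.

C12H13ClO3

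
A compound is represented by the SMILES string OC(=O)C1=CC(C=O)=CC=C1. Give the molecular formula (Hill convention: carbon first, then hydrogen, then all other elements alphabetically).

Walk through each heavy atom and fill implicit hydrogens from standard valence (C 4, N 3, O 2, S 2, halogen 1):
  atom 1: O, bond orders sum to 1 (valence 2) → 1 H
  atom 2: C, bond orders sum to 4 (valence 4) → 0 H
  atom 3: O, bond orders sum to 2 (valence 2) → 0 H
  atom 4: C, bond orders sum to 4 (valence 4) → 0 H
  atom 5: C, bond orders sum to 3 (valence 4) → 1 H
  atom 6: C, bond orders sum to 4 (valence 4) → 0 H
  atom 7: C, bond orders sum to 3 (valence 4) → 1 H
  atom 8: O, bond orders sum to 2 (valence 2) → 0 H
  atom 9: C, bond orders sum to 3 (valence 4) → 1 H
  atom 10: C, bond orders sum to 3 (valence 4) → 1 H
  atom 11: C, bond orders sum to 3 (valence 4) → 1 H
Totals → C:8, H:6, O:3.
In Hill order: C8H6O3.

C8H6O3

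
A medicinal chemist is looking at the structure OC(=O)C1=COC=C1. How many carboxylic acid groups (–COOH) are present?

1

The carboxylic acid motif appears at heavy-atom position 2 in the SMILES.
Carboxylic acid count: 1.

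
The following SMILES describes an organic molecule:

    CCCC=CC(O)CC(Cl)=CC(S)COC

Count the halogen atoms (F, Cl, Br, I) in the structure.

Halogen atoms appear at heavy-atom position 10 (1×Cl).
Other groups present: 2 alkene, 1 ether, 1 hydroxyl, 1 thiol.
Halogen count: 1.

1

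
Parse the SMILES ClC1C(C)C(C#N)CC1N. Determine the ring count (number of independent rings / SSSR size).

In SMILES, each pair of matching ring-closure digits denotes one ring-closing bond; the number of such bonds equals the number of independent rings.
Ring-closure bonds here: 1.

1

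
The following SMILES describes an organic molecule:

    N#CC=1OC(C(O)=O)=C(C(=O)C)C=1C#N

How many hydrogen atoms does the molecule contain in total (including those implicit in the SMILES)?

4

Walk through each heavy atom and fill implicit hydrogens from standard valence (C 4, N 3, O 2, S 2, halogen 1):
  atom 1: N, bond orders sum to 3 (valence 3) → 0 H
  atom 2: C, bond orders sum to 4 (valence 4) → 0 H
  atom 3: C, bond orders sum to 4 (valence 4) → 0 H
  atom 4: O, bond orders sum to 2 (valence 2) → 0 H
  atom 5: C, bond orders sum to 4 (valence 4) → 0 H
  atom 6: C, bond orders sum to 4 (valence 4) → 0 H
  atom 7: O, bond orders sum to 1 (valence 2) → 1 H
  atom 8: O, bond orders sum to 2 (valence 2) → 0 H
  atom 9: C, bond orders sum to 4 (valence 4) → 0 H
  atom 10: C, bond orders sum to 4 (valence 4) → 0 H
  atom 11: O, bond orders sum to 2 (valence 2) → 0 H
  atom 12: C, bond orders sum to 1 (valence 4) → 3 H
  atom 13: C, bond orders sum to 4 (valence 4) → 0 H
  atom 14: C, bond orders sum to 4 (valence 4) → 0 H
  atom 15: N, bond orders sum to 3 (valence 3) → 0 H
Total hydrogens: 4.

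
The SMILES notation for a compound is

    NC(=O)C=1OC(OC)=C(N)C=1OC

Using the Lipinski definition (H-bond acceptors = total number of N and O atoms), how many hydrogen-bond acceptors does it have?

N atoms: 2; O atoms: 4.
Lipinski HBA = 2 + 4 = 6.

6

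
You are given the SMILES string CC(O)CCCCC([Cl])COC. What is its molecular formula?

Walk through each heavy atom and fill implicit hydrogens from standard valence (C 4, N 3, O 2, S 2, halogen 1):
  atom 1: C, bond orders sum to 1 (valence 4) → 3 H
  atom 2: C, bond orders sum to 3 (valence 4) → 1 H
  atom 3: O, bond orders sum to 1 (valence 2) → 1 H
  atom 4: C, bond orders sum to 2 (valence 4) → 2 H
  atom 5: C, bond orders sum to 2 (valence 4) → 2 H
  atom 6: C, bond orders sum to 2 (valence 4) → 2 H
  atom 7: C, bond orders sum to 2 (valence 4) → 2 H
  atom 8: C, bond orders sum to 3 (valence 4) → 1 H
  atom 9: Cl with explicit H count 0
  atom 10: C, bond orders sum to 2 (valence 4) → 2 H
  atom 11: O, bond orders sum to 2 (valence 2) → 0 H
  atom 12: C, bond orders sum to 1 (valence 4) → 3 H
Totals → C:9, H:19, Cl:1, O:2.
In Hill order: C9H19ClO2.

C9H19ClO2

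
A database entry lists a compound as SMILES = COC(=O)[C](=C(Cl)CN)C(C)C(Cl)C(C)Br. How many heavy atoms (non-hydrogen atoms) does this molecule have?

16

Every atom symbol written in the SMILES (organic subset) is one heavy atom; implicit H are not written.
Heavy atoms by element → Br:1, C:10, Cl:2, N:1, O:2.
Total: 16.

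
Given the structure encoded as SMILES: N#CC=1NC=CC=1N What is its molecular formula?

C5H5N3

Walk through each heavy atom and fill implicit hydrogens from standard valence (C 4, N 3, O 2, S 2, halogen 1):
  atom 1: N, bond orders sum to 3 (valence 3) → 0 H
  atom 2: C, bond orders sum to 4 (valence 4) → 0 H
  atom 3: C, bond orders sum to 4 (valence 4) → 0 H
  atom 4: N, bond orders sum to 2 (valence 3) → 1 H
  atom 5: C, bond orders sum to 3 (valence 4) → 1 H
  atom 6: C, bond orders sum to 3 (valence 4) → 1 H
  atom 7: C, bond orders sum to 4 (valence 4) → 0 H
  atom 8: N, bond orders sum to 1 (valence 3) → 2 H
Totals → C:5, H:5, N:3.
In Hill order: C5H5N3.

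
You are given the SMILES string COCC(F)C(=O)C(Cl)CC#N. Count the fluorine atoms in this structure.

Scan the SMILES for F atoms (remember two-letter symbols like Cl and Br are single atoms).
Fluorine count: 1.

1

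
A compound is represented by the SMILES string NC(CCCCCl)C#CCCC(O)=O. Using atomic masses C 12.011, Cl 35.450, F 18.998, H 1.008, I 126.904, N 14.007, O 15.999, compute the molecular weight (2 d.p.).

217.69 g/mol

First, the molecular formula is C10H16ClNO2 (counting implicit H from valence).
  C: 10 × 12.011 = 120.110
  Cl: 1 × 35.450 = 35.450
  H: 16 × 1.008 = 16.128
  N: 1 × 14.007 = 14.007
  O: 2 × 15.999 = 31.998
Sum: 10×12.011 + 1×35.450 + 16×1.008 + 1×14.007 + 2×15.999 = 217.693 → 217.69 g/mol.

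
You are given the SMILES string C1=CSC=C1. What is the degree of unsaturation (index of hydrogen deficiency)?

3

Degree of unsaturation = (number of rings) + (number of π bonds).
Ring closures in the SMILES: 1.
π bonds: 2 double bonds (each 1 DoU) → 2 DoU from unsaturation.
Total DoU = 1 + 2 = 3.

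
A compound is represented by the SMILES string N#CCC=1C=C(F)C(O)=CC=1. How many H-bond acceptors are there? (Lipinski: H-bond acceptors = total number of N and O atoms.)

2

N atoms: 1; O atoms: 1.
Lipinski HBA = 1 + 1 = 2.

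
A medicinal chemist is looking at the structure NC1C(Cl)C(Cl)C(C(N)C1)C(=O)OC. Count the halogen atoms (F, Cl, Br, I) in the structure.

Halogen atoms appear at heavy-atom positions 4, 6 (2×Cl).
Other groups present: 1 ester, 2 primary amine.
Halogen count: 2.

2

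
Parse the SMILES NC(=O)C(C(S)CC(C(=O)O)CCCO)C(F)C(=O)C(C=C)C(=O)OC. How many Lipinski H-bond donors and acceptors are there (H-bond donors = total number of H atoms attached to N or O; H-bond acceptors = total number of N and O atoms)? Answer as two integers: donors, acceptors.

4, 8

Donors: find every N or O and count the H atoms it carries.
  atom 1 (N): bond orders sum to 1 → 2 H
  atom 3 (O): bond orders sum to 2 → 0 H
  atom 10 (O): bond orders sum to 2 → 0 H
  atom 11 (O): bond orders sum to 1 → 1 H
  atom 15 (O): bond orders sum to 1 → 1 H
  atom 19 (O): bond orders sum to 2 → 0 H
  atom 24 (O): bond orders sum to 2 → 0 H
  atom 25 (O): bond orders sum to 2 → 0 H
Lipinski HBD = 4.
Acceptors: N atoms = 1, O atoms = 7 → HBA = 8.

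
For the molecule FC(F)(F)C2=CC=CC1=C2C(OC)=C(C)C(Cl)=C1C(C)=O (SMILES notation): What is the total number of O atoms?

2

Scan the SMILES for O atoms (remember two-letter symbols like Cl and Br are single atoms).
Oxygen count: 2.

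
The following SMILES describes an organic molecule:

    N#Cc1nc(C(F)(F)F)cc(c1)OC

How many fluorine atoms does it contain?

3

Scan the SMILES for F atoms (remember two-letter symbols like Cl and Br are single atoms).
Fluorine count: 3.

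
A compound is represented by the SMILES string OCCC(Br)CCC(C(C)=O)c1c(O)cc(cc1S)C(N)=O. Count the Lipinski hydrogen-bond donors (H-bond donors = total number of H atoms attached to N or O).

4

Donors: find every N or O and count the H atoms it carries.
  atom 1 (O): bond orders sum to 1 → 1 H
  atom 11 (O): bond orders sum to 2 → 0 H
  atom 14 (O): bond orders sum to 1 → 1 H
  atom 21 (N): bond orders sum to 1 → 2 H
  atom 22 (O): bond orders sum to 2 → 0 H
Lipinski HBD = 4.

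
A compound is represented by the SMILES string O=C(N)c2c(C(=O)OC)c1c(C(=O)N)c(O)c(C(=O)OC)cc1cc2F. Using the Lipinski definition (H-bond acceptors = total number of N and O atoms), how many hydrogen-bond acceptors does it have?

9

N atoms: 2; O atoms: 7.
Lipinski HBA = 2 + 7 = 9.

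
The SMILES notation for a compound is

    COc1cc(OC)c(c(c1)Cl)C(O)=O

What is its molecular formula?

C9H9ClO4

Walk through each heavy atom and fill implicit hydrogens from standard valence (C 4, N 3, O 2, S 2, halogen 1); for lowercase aromatic atoms, an aromatic c carries 1 H when it has two neighbours and 0 H with three, and aromatic n carries 0 H:
  atom 1: C, bond orders sum to 1 (valence 4) → 3 H
  atom 2: O, bond orders sum to 2 (valence 2) → 0 H
  atom 3: aromatic c, 3 neighbours → 0 H
  atom 4: aromatic c, 2 neighbours → 1 H
  atom 5: aromatic c, 3 neighbours → 0 H
  atom 6: O, bond orders sum to 2 (valence 2) → 0 H
  atom 7: C, bond orders sum to 1 (valence 4) → 3 H
  atom 8: aromatic c, 3 neighbours → 0 H
  atom 9: aromatic c, 3 neighbours → 0 H
  atom 10: aromatic c, 2 neighbours → 1 H
  atom 11: Cl (halogen, monovalent) → 0 H
  atom 12: C, bond orders sum to 4 (valence 4) → 0 H
  atom 13: O, bond orders sum to 1 (valence 2) → 1 H
  atom 14: O, bond orders sum to 2 (valence 2) → 0 H
Totals → C:9, H:9, Cl:1, O:4.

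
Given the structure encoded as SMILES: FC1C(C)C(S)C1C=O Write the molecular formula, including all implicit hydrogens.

C6H9FOS

Walk through each heavy atom and fill implicit hydrogens from standard valence (C 4, N 3, O 2, S 2, halogen 1):
  atom 1: F (halogen, monovalent) → 0 H
  atom 2: C, bond orders sum to 3 (valence 4) → 1 H
  atom 3: C, bond orders sum to 3 (valence 4) → 1 H
  atom 4: C, bond orders sum to 1 (valence 4) → 3 H
  atom 5: C, bond orders sum to 3 (valence 4) → 1 H
  atom 6: S, bond orders sum to 1 (valence 2) → 1 H
  atom 7: C, bond orders sum to 3 (valence 4) → 1 H
  atom 8: C, bond orders sum to 3 (valence 4) → 1 H
  atom 9: O, bond orders sum to 2 (valence 2) → 0 H
Totals → C:6, H:9, F:1, O:1, S:1.
In Hill order: C6H9FOS.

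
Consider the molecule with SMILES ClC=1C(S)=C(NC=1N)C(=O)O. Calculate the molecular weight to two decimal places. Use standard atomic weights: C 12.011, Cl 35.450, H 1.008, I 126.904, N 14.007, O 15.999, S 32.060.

192.62 g/mol

First, the molecular formula is C5H5ClN2O2S (counting implicit H from valence).
  C: 5 × 12.011 = 60.055
  Cl: 1 × 35.450 = 35.450
  H: 5 × 1.008 = 5.040
  N: 2 × 14.007 = 28.014
  O: 2 × 15.999 = 31.998
  S: 1 × 32.060 = 32.060
Sum: 5×12.011 + 1×35.450 + 5×1.008 + 2×14.007 + 2×15.999 + 1×32.060 = 192.617 → 192.62 g/mol.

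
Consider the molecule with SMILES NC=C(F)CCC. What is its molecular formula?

C5H10FN

Walk through each heavy atom and fill implicit hydrogens from standard valence (C 4, N 3, O 2, S 2, halogen 1):
  atom 1: N, bond orders sum to 1 (valence 3) → 2 H
  atom 2: C, bond orders sum to 3 (valence 4) → 1 H
  atom 3: C, bond orders sum to 4 (valence 4) → 0 H
  atom 4: F (halogen, monovalent) → 0 H
  atom 5: C, bond orders sum to 2 (valence 4) → 2 H
  atom 6: C, bond orders sum to 2 (valence 4) → 2 H
  atom 7: C, bond orders sum to 1 (valence 4) → 3 H
Totals → C:5, H:10, F:1, N:1.
In Hill order: C5H10FN.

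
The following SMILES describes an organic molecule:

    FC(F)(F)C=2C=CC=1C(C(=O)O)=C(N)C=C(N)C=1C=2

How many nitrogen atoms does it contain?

2

Scan the SMILES for N atoms (remember two-letter symbols like Cl and Br are single atoms).
Nitrogen count: 2.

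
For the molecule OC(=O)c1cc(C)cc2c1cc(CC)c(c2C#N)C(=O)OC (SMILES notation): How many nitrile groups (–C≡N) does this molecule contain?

The nitrile motif appears at heavy-atom position 17 in the SMILES.
Other groups present: 1 carboxylic acid, 1 ester.
Nitrile count: 1.

1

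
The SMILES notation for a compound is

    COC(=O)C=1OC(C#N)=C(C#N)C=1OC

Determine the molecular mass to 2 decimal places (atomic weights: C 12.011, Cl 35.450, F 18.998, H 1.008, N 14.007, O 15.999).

First, the molecular formula is C9H6N2O4 (counting implicit H from valence).
  C: 9 × 12.011 = 108.099
  H: 6 × 1.008 = 6.048
  N: 2 × 14.007 = 28.014
  O: 4 × 15.999 = 63.996
Sum: 9×12.011 + 6×1.008 + 2×14.007 + 4×15.999 = 206.157 → 206.16 g/mol.

206.16 g/mol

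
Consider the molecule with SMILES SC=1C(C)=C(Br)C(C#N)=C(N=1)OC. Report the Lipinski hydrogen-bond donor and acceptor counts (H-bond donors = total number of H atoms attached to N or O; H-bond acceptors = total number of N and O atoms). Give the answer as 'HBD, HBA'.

0, 3

Donors: find every N or O and count the H atoms it carries.
  atom 9 (N): bond orders sum to 3 → 0 H
  atom 11 (N): bond orders sum to 3 → 0 H
  atom 12 (O): bond orders sum to 2 → 0 H
Lipinski HBD = 0.
Acceptors: N atoms = 2, O atoms = 1 → HBA = 3.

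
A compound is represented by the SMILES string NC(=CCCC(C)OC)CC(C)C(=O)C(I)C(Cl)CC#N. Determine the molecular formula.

C15H24ClIN2O2

Walk through each heavy atom and fill implicit hydrogens from standard valence (C 4, N 3, O 2, S 2, halogen 1):
  atom 1: N, bond orders sum to 1 (valence 3) → 2 H
  atom 2: C, bond orders sum to 4 (valence 4) → 0 H
  atom 3: C, bond orders sum to 3 (valence 4) → 1 H
  atom 4: C, bond orders sum to 2 (valence 4) → 2 H
  atom 5: C, bond orders sum to 2 (valence 4) → 2 H
  atom 6: C, bond orders sum to 3 (valence 4) → 1 H
  atom 7: C, bond orders sum to 1 (valence 4) → 3 H
  atom 8: O, bond orders sum to 2 (valence 2) → 0 H
  atom 9: C, bond orders sum to 1 (valence 4) → 3 H
  atom 10: C, bond orders sum to 2 (valence 4) → 2 H
  atom 11: C, bond orders sum to 3 (valence 4) → 1 H
  atom 12: C, bond orders sum to 1 (valence 4) → 3 H
  atom 13: C, bond orders sum to 4 (valence 4) → 0 H
  atom 14: O, bond orders sum to 2 (valence 2) → 0 H
  atom 15: C, bond orders sum to 3 (valence 4) → 1 H
  atom 16: I (halogen, monovalent) → 0 H
  atom 17: C, bond orders sum to 3 (valence 4) → 1 H
  atom 18: Cl (halogen, monovalent) → 0 H
  atom 19: C, bond orders sum to 2 (valence 4) → 2 H
  atom 20: C, bond orders sum to 4 (valence 4) → 0 H
  atom 21: N, bond orders sum to 3 (valence 3) → 0 H
Totals → C:15, H:24, Cl:1, I:1, N:2, O:2.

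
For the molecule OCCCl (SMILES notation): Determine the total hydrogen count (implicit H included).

Walk through each heavy atom and fill implicit hydrogens from standard valence (C 4, N 3, O 2, S 2, halogen 1):
  atom 1: O, bond orders sum to 1 (valence 2) → 1 H
  atom 2: C, bond orders sum to 2 (valence 4) → 2 H
  atom 3: C, bond orders sum to 2 (valence 4) → 2 H
  atom 4: Cl (halogen, monovalent) → 0 H
Total hydrogens: 5.

5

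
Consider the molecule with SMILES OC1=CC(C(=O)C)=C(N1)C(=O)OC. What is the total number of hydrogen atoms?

Walk through each heavy atom and fill implicit hydrogens from standard valence (C 4, N 3, O 2, S 2, halogen 1):
  atom 1: O, bond orders sum to 1 (valence 2) → 1 H
  atom 2: C, bond orders sum to 4 (valence 4) → 0 H
  atom 3: C, bond orders sum to 3 (valence 4) → 1 H
  atom 4: C, bond orders sum to 4 (valence 4) → 0 H
  atom 5: C, bond orders sum to 4 (valence 4) → 0 H
  atom 6: O, bond orders sum to 2 (valence 2) → 0 H
  atom 7: C, bond orders sum to 1 (valence 4) → 3 H
  atom 8: C, bond orders sum to 4 (valence 4) → 0 H
  atom 9: N, bond orders sum to 2 (valence 3) → 1 H
  atom 10: C, bond orders sum to 4 (valence 4) → 0 H
  atom 11: O, bond orders sum to 2 (valence 2) → 0 H
  atom 12: O, bond orders sum to 2 (valence 2) → 0 H
  atom 13: C, bond orders sum to 1 (valence 4) → 3 H
Total hydrogens: 9.

9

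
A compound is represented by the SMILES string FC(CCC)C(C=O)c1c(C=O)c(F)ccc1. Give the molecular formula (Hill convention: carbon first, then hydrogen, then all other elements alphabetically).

C13H14F2O2

Walk through each heavy atom and fill implicit hydrogens from standard valence (C 4, N 3, O 2, S 2, halogen 1); for lowercase aromatic atoms, an aromatic c carries 1 H when it has two neighbours and 0 H with three, and aromatic n carries 0 H:
  atom 1: F (halogen, monovalent) → 0 H
  atom 2: C, bond orders sum to 3 (valence 4) → 1 H
  atom 3: C, bond orders sum to 2 (valence 4) → 2 H
  atom 4: C, bond orders sum to 2 (valence 4) → 2 H
  atom 5: C, bond orders sum to 1 (valence 4) → 3 H
  atom 6: C, bond orders sum to 3 (valence 4) → 1 H
  atom 7: C, bond orders sum to 3 (valence 4) → 1 H
  atom 8: O, bond orders sum to 2 (valence 2) → 0 H
  atom 9: aromatic c, 3 neighbours → 0 H
  atom 10: aromatic c, 3 neighbours → 0 H
  atom 11: C, bond orders sum to 3 (valence 4) → 1 H
  atom 12: O, bond orders sum to 2 (valence 2) → 0 H
  atom 13: aromatic c, 3 neighbours → 0 H
  atom 14: F (halogen, monovalent) → 0 H
  atom 15: aromatic c, 2 neighbours → 1 H
  atom 16: aromatic c, 2 neighbours → 1 H
  atom 17: aromatic c, 2 neighbours → 1 H
Totals → C:13, H:14, F:2, O:2.
In Hill order: C13H14F2O2.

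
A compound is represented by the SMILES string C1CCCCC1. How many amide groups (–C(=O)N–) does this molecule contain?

0

Scan the SMILES for the amide motif — none present.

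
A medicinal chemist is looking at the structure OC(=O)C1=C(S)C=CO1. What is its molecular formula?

Walk through each heavy atom and fill implicit hydrogens from standard valence (C 4, N 3, O 2, S 2, halogen 1):
  atom 1: O, bond orders sum to 1 (valence 2) → 1 H
  atom 2: C, bond orders sum to 4 (valence 4) → 0 H
  atom 3: O, bond orders sum to 2 (valence 2) → 0 H
  atom 4: C, bond orders sum to 4 (valence 4) → 0 H
  atom 5: C, bond orders sum to 4 (valence 4) → 0 H
  atom 6: S, bond orders sum to 1 (valence 2) → 1 H
  atom 7: C, bond orders sum to 3 (valence 4) → 1 H
  atom 8: C, bond orders sum to 3 (valence 4) → 1 H
  atom 9: O, bond orders sum to 2 (valence 2) → 0 H
Totals → C:5, H:4, O:3, S:1.
In Hill order: C5H4O3S.

C5H4O3S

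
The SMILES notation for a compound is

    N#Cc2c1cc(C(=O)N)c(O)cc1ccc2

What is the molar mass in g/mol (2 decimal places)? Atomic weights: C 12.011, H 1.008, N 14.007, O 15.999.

First, the molecular formula is C12H8N2O2 (counting implicit H from valence).
  C: 12 × 12.011 = 144.132
  H: 8 × 1.008 = 8.064
  N: 2 × 14.007 = 28.014
  O: 2 × 15.999 = 31.998
Sum: 12×12.011 + 8×1.008 + 2×14.007 + 2×15.999 = 212.208 → 212.21 g/mol.

212.21 g/mol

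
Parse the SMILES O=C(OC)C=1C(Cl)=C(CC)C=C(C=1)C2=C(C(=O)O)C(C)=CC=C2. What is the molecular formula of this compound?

C18H17ClO4

Walk through each heavy atom and fill implicit hydrogens from standard valence (C 4, N 3, O 2, S 2, halogen 1):
  atom 1: O, bond orders sum to 2 (valence 2) → 0 H
  atom 2: C, bond orders sum to 4 (valence 4) → 0 H
  atom 3: O, bond orders sum to 2 (valence 2) → 0 H
  atom 4: C, bond orders sum to 1 (valence 4) → 3 H
  atom 5: C, bond orders sum to 4 (valence 4) → 0 H
  atom 6: C, bond orders sum to 4 (valence 4) → 0 H
  atom 7: Cl (halogen, monovalent) → 0 H
  atom 8: C, bond orders sum to 4 (valence 4) → 0 H
  atom 9: C, bond orders sum to 2 (valence 4) → 2 H
  atom 10: C, bond orders sum to 1 (valence 4) → 3 H
  atom 11: C, bond orders sum to 3 (valence 4) → 1 H
  atom 12: C, bond orders sum to 4 (valence 4) → 0 H
  atom 13: C, bond orders sum to 3 (valence 4) → 1 H
  atom 14: C, bond orders sum to 4 (valence 4) → 0 H
  atom 15: C, bond orders sum to 4 (valence 4) → 0 H
  atom 16: C, bond orders sum to 4 (valence 4) → 0 H
  atom 17: O, bond orders sum to 2 (valence 2) → 0 H
  atom 18: O, bond orders sum to 1 (valence 2) → 1 H
  atom 19: C, bond orders sum to 4 (valence 4) → 0 H
  atom 20: C, bond orders sum to 1 (valence 4) → 3 H
  atom 21: C, bond orders sum to 3 (valence 4) → 1 H
  atom 22: C, bond orders sum to 3 (valence 4) → 1 H
  atom 23: C, bond orders sum to 3 (valence 4) → 1 H
Totals → C:18, H:17, Cl:1, O:4.
In Hill order: C18H17ClO4.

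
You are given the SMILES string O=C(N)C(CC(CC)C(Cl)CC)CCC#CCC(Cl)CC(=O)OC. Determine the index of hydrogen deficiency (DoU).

4

Degree of unsaturation = (number of rings) + (number of π bonds).
Ring closures in the SMILES: 0.
π bonds: 2 double bonds (each 1 DoU), 1 triple bond (each 2 DoU) → 4 DoU from unsaturation.
Total DoU = 0 + 4 = 4.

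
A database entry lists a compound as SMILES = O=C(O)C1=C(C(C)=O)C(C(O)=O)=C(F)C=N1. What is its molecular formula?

C9H6FNO5

Walk through each heavy atom and fill implicit hydrogens from standard valence (C 4, N 3, O 2, S 2, halogen 1):
  atom 1: O, bond orders sum to 2 (valence 2) → 0 H
  atom 2: C, bond orders sum to 4 (valence 4) → 0 H
  atom 3: O, bond orders sum to 1 (valence 2) → 1 H
  atom 4: C, bond orders sum to 4 (valence 4) → 0 H
  atom 5: C, bond orders sum to 4 (valence 4) → 0 H
  atom 6: C, bond orders sum to 4 (valence 4) → 0 H
  atom 7: C, bond orders sum to 1 (valence 4) → 3 H
  atom 8: O, bond orders sum to 2 (valence 2) → 0 H
  atom 9: C, bond orders sum to 4 (valence 4) → 0 H
  atom 10: C, bond orders sum to 4 (valence 4) → 0 H
  atom 11: O, bond orders sum to 1 (valence 2) → 1 H
  atom 12: O, bond orders sum to 2 (valence 2) → 0 H
  atom 13: C, bond orders sum to 4 (valence 4) → 0 H
  atom 14: F (halogen, monovalent) → 0 H
  atom 15: C, bond orders sum to 3 (valence 4) → 1 H
  atom 16: N, bond orders sum to 3 (valence 3) → 0 H
Totals → C:9, H:6, F:1, N:1, O:5.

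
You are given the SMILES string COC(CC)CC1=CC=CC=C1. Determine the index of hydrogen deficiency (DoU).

4

Degree of unsaturation = (number of rings) + (number of π bonds).
Ring closures in the SMILES: 1.
π bonds: 3 double bonds (each 1 DoU) → 3 DoU from unsaturation.
Total DoU = 1 + 3 = 4.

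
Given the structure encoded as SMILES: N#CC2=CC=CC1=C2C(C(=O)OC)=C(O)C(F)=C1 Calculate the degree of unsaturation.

10

Degree of unsaturation = (number of rings) + (number of π bonds).
Ring closures in the SMILES: 2.
π bonds: 6 double bonds (each 1 DoU), 1 triple bond (each 2 DoU) → 8 DoU from unsaturation.
Total DoU = 2 + 8 = 10.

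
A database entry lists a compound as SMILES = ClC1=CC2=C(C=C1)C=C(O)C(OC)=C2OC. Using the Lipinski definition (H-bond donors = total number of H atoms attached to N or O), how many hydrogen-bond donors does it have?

Donors: find every N or O and count the H atoms it carries.
  atom 10 (O): bond orders sum to 1 → 1 H
  atom 12 (O): bond orders sum to 2 → 0 H
  atom 15 (O): bond orders sum to 2 → 0 H
Lipinski HBD = 1.

1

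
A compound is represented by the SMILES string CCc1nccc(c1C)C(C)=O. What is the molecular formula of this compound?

Walk through each heavy atom and fill implicit hydrogens from standard valence (C 4, N 3, O 2, S 2, halogen 1); for lowercase aromatic atoms, an aromatic c carries 1 H when it has two neighbours and 0 H with three, and aromatic n carries 0 H:
  atom 1: C, bond orders sum to 1 (valence 4) → 3 H
  atom 2: C, bond orders sum to 2 (valence 4) → 2 H
  atom 3: aromatic c, 3 neighbours → 0 H
  atom 4: aromatic n, 2 neighbours → 0 H
  atom 5: aromatic c, 2 neighbours → 1 H
  atom 6: aromatic c, 2 neighbours → 1 H
  atom 7: aromatic c, 3 neighbours → 0 H
  atom 8: aromatic c, 3 neighbours → 0 H
  atom 9: C, bond orders sum to 1 (valence 4) → 3 H
  atom 10: C, bond orders sum to 4 (valence 4) → 0 H
  atom 11: C, bond orders sum to 1 (valence 4) → 3 H
  atom 12: O, bond orders sum to 2 (valence 2) → 0 H
Totals → C:10, H:13, N:1, O:1.
In Hill order: C10H13NO.

C10H13NO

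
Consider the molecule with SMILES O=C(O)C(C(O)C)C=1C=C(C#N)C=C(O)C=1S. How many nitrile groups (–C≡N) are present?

The nitrile motif appears at heavy-atom position 11 in the SMILES.
Other groups present: 1 carboxylic acid, 2 hydroxyl, 1 thiol.
Nitrile count: 1.

1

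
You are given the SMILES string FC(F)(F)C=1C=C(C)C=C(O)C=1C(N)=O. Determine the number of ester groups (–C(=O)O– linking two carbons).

0

Scan the SMILES for the ester motif — none present.
Groups that are present: 1 amide, 1 hydroxyl.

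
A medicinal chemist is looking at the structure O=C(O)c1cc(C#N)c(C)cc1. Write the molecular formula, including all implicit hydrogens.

Walk through each heavy atom and fill implicit hydrogens from standard valence (C 4, N 3, O 2, S 2, halogen 1); for lowercase aromatic atoms, an aromatic c carries 1 H when it has two neighbours and 0 H with three, and aromatic n carries 0 H:
  atom 1: O, bond orders sum to 2 (valence 2) → 0 H
  atom 2: C, bond orders sum to 4 (valence 4) → 0 H
  atom 3: O, bond orders sum to 1 (valence 2) → 1 H
  atom 4: aromatic c, 3 neighbours → 0 H
  atom 5: aromatic c, 2 neighbours → 1 H
  atom 6: aromatic c, 3 neighbours → 0 H
  atom 7: C, bond orders sum to 4 (valence 4) → 0 H
  atom 8: N, bond orders sum to 3 (valence 3) → 0 H
  atom 9: aromatic c, 3 neighbours → 0 H
  atom 10: C, bond orders sum to 1 (valence 4) → 3 H
  atom 11: aromatic c, 2 neighbours → 1 H
  atom 12: aromatic c, 2 neighbours → 1 H
Totals → C:9, H:7, N:1, O:2.

C9H7NO2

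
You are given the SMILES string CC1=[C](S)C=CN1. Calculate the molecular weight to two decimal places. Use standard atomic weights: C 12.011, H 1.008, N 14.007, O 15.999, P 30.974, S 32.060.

113.18 g/mol

First, the molecular formula is C5H7NS (counting implicit H from valence).
  C: 5 × 12.011 = 60.055
  H: 7 × 1.008 = 7.056
  N: 1 × 14.007 = 14.007
  S: 1 × 32.060 = 32.060
Sum: 5×12.011 + 7×1.008 + 1×14.007 + 1×32.060 = 113.178 → 113.18 g/mol.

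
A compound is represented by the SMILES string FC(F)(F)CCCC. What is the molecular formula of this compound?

Walk through each heavy atom and fill implicit hydrogens from standard valence (C 4, N 3, O 2, S 2, halogen 1):
  atom 1: F (halogen, monovalent) → 0 H
  atom 2: C, bond orders sum to 4 (valence 4) → 0 H
  atom 3: F (halogen, monovalent) → 0 H
  atom 4: F (halogen, monovalent) → 0 H
  atom 5: C, bond orders sum to 2 (valence 4) → 2 H
  atom 6: C, bond orders sum to 2 (valence 4) → 2 H
  atom 7: C, bond orders sum to 2 (valence 4) → 2 H
  atom 8: C, bond orders sum to 1 (valence 4) → 3 H
Totals → C:5, H:9, F:3.

C5H9F3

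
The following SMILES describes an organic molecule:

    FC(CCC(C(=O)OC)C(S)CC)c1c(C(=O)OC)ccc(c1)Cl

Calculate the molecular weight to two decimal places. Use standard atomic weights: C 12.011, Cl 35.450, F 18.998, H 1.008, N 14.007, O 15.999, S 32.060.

First, the molecular formula is C17H22ClFO4S (counting implicit H from valence).
  C: 17 × 12.011 = 204.187
  Cl: 1 × 35.450 = 35.450
  F: 1 × 18.998 = 18.998
  H: 22 × 1.008 = 22.176
  O: 4 × 15.999 = 63.996
  S: 1 × 32.060 = 32.060
Sum: 17×12.011 + 1×35.450 + 1×18.998 + 22×1.008 + 4×15.999 + 1×32.060 = 376.867 → 376.87 g/mol.

376.87 g/mol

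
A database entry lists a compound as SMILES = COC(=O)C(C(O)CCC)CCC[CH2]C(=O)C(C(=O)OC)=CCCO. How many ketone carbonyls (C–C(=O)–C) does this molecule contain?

1

The ketone motif appears at heavy-atom position 15 in the SMILES.
Other groups present: 1 alkene, 2 ester, 2 hydroxyl.
Ketone count: 1.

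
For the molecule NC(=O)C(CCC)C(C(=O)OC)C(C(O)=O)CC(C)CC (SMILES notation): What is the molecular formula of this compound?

C15H27NO5

Walk through each heavy atom and fill implicit hydrogens from standard valence (C 4, N 3, O 2, S 2, halogen 1):
  atom 1: N, bond orders sum to 1 (valence 3) → 2 H
  atom 2: C, bond orders sum to 4 (valence 4) → 0 H
  atom 3: O, bond orders sum to 2 (valence 2) → 0 H
  atom 4: C, bond orders sum to 3 (valence 4) → 1 H
  atom 5: C, bond orders sum to 2 (valence 4) → 2 H
  atom 6: C, bond orders sum to 2 (valence 4) → 2 H
  atom 7: C, bond orders sum to 1 (valence 4) → 3 H
  atom 8: C, bond orders sum to 3 (valence 4) → 1 H
  atom 9: C, bond orders sum to 4 (valence 4) → 0 H
  atom 10: O, bond orders sum to 2 (valence 2) → 0 H
  atom 11: O, bond orders sum to 2 (valence 2) → 0 H
  atom 12: C, bond orders sum to 1 (valence 4) → 3 H
  atom 13: C, bond orders sum to 3 (valence 4) → 1 H
  atom 14: C, bond orders sum to 4 (valence 4) → 0 H
  atom 15: O, bond orders sum to 1 (valence 2) → 1 H
  atom 16: O, bond orders sum to 2 (valence 2) → 0 H
  atom 17: C, bond orders sum to 2 (valence 4) → 2 H
  atom 18: C, bond orders sum to 3 (valence 4) → 1 H
  atom 19: C, bond orders sum to 1 (valence 4) → 3 H
  atom 20: C, bond orders sum to 2 (valence 4) → 2 H
  atom 21: C, bond orders sum to 1 (valence 4) → 3 H
Totals → C:15, H:27, N:1, O:5.
In Hill order: C15H27NO5.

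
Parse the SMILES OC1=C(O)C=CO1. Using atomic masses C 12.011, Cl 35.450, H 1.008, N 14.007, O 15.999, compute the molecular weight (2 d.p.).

100.07 g/mol

First, the molecular formula is C4H4O3 (counting implicit H from valence).
  C: 4 × 12.011 = 48.044
  H: 4 × 1.008 = 4.032
  O: 3 × 15.999 = 47.997
Sum: 4×12.011 + 4×1.008 + 3×15.999 = 100.073 → 100.07 g/mol.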